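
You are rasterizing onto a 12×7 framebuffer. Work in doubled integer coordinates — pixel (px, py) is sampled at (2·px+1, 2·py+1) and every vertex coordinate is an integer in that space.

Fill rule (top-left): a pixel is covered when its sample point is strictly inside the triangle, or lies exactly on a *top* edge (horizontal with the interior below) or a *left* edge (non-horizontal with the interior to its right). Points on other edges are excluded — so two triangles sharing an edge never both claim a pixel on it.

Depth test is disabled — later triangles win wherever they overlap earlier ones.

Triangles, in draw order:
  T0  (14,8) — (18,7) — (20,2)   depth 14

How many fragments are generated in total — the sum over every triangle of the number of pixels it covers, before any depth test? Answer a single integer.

T0:
  2·area = 18  (B↔C swapped to make it positive)
  edge (14, 8)→(20, 2): d=(6,-6) top-left  bias=+0
  edge (20, 2)→(18, 7): d=(-2,5) right/bottom  bias=-1
  edge (18, 7)→(14, 8): d=(-4,1) right/bottom  bias=-1
    (10,0)@(21, 1): e=[0,-3,21] → ·  [on edge]
    (9,1)@(19, 3): e=[0,3,15] → #  [on edge]
    (10,1)@(21, 3): e=[12,-7,13] → ·
    (8,2)@(17, 5): e=[0,9,9] → #  [on edge]
    (9,2)@(19, 5): e=[12,-1,7] → ·
    (7,3)@(15, 7): e=[0,15,3] → #  [on edge]
    (9,3)@(19, 7): e=[24,-5,-1] → ·
    (6,4)@(13, 9): e=[0,21,-3] → ·  [on edge]
    (7,4)@(15, 9): e=[12,11,-5] → ·
    (8,4)@(17, 9): e=[24,1,-7] → ·
    (5,5)@(11, 11): e=[0,27,-9] → ·  [on edge]
    (4,6)@(9, 13): e=[0,33,-15] → ·  [on edge]
  covered (4 px):
    · · · · · · · · · · · ·
    · · · · · · · · · # · ·
    · · · · · · · · # · · ·
    · · · · · · · # # · · ·
    · · · · · · · · · · · ·
    · · · · · · · · · · · ·
    · · · · · · · · · · · ·

Answer: 4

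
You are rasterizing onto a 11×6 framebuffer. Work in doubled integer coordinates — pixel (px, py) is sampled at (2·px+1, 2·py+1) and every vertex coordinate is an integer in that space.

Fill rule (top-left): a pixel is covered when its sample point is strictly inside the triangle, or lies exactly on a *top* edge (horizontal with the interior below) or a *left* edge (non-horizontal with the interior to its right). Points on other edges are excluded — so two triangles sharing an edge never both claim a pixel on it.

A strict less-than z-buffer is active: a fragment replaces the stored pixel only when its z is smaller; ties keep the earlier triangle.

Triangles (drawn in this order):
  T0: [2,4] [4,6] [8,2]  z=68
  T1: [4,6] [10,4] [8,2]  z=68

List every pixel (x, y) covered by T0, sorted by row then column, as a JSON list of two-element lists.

T0:
  2·area = 16  (B↔C swapped to make it positive)
  edge (2, 4)→(8, 2): d=(6,-2) top-left  bias=+0
  edge (8, 2)→(4, 6): d=(-4,4) right/bottom  bias=-1
  edge (4, 6)→(2, 4): d=(-2,-2) top-left  bias=+0
    (4,0)@(9, 1): e=[-4,0,20] → ·  [on edge]
    (5,0)@(11, 1): e=[0,-8,24] → ·  [on edge]
    (0,1)@(1, 3): e=[-8,24,0] → ·  [on edge]
    (2,1)@(5, 3): e=[0,8,8] → #  [on edge]
    (3,1)@(7, 3): e=[4,0,12] → ·  [on edge]
    (1,2)@(3, 5): e=[8,8,0] → #  [on edge]
    (2,2)@(5, 5): e=[12,0,4] → ·  [on edge]
    (1,3)@(3, 7): e=[20,0,-4] → ·  [on edge]
    (2,3)@(5, 7): e=[24,-8,0] → ·  [on edge]
    (0,4)@(1, 9): e=[28,0,-12] → ·  [on edge]
    (3,4)@(7, 9): e=[40,-24,0] → ·  [on edge]
    (4,5)@(9, 11): e=[56,-40,0] → ·  [on edge]
  covered (2 px):
    · · · · · · · · · · ·
    · · # · · · · · · · ·
    · # · · · · · · · · ·
    · · · · · · · · · · ·
    · · · · · · · · · · ·
    · · · · · · · · · · ·
T1:
  2·area = 16  (B↔C swapped to make it positive)
  edge (4, 6)→(8, 2): d=(4,-4) top-left  bias=+0
  edge (8, 2)→(10, 4): d=(2,2) right/bottom  bias=-1
  edge (10, 4)→(4, 6): d=(-6,2) right/bottom  bias=-1
    (3,0)@(7, 1): e=[-8,0,24] → ·  [on edge]
    (4,0)@(9, 1): e=[0,-4,20] → ·  [on edge]
    (9,0)@(19, 1): e=[40,-24,0] → ·  [on edge]
    (3,1)@(7, 3): e=[0,4,12] → #  [on edge]
    (4,1)@(9, 3): e=[8,0,8] → ·  [on edge]
    (6,1)@(13, 3): e=[24,-8,0] → ·  [on edge]
    (2,2)@(5, 5): e=[0,12,4] → #  [on edge]
    (3,2)@(7, 5): e=[8,8,0] → ·  [on edge]
    (5,2)@(11, 5): e=[24,0,-8] → ·  [on edge]
    (0,3)@(1, 7): e=[-8,24,0] → ·  [on edge]
    (1,3)@(3, 7): e=[0,20,-4] → ·  [on edge]
    (2,3)@(5, 7): e=[8,16,-8] → ·
    (6,3)@(13, 7): e=[40,0,-24] → ·  [on edge]
    (0,4)@(1, 9): e=[0,28,-12] → ·  [on edge]
    (7,4)@(15, 9): e=[56,0,-40] → ·  [on edge]
    (8,5)@(17, 11): e=[72,0,-56] → ·  [on edge]
  covered (2 px):
    · · · · · · · · · · ·
    · · · # · · · · · · ·
    · · # · · · · · · · ·
    · · · · · · · · · · ·
    · · · · · · · · · · ·
    · · · · · · · · · · ·

Answer: [[2,1],[1,2]]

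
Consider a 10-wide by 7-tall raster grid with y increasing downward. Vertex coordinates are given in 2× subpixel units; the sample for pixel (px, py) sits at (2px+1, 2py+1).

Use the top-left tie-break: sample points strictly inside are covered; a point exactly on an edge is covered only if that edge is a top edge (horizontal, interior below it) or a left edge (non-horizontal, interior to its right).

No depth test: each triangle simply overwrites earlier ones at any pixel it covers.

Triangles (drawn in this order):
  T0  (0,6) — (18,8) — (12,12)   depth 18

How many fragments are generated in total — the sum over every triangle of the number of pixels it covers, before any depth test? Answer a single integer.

T0:
  2·area = 84
  edge (0, 6)→(18, 8): d=(18,2) right/bottom  bias=-1
  edge (18, 8)→(12, 12): d=(-6,4) right/bottom  bias=-1
  edge (12, 12)→(0, 6): d=(-12,-6) top-left  bias=+0
    (1,3)@(3, 7): e=[12,66,6] → #
    (2,3)@(5, 7): e=[8,58,18] → #
    (3,3)@(7, 7): e=[4,50,30] → #
    (4,3)@(9, 7): e=[0,42,42] → ·  [on edge]
    (1,4)@(3, 9): e=[48,54,-18] → ·
    (2,4)@(5, 9): e=[44,46,-6] → ·
    (3,4)@(7, 9): e=[40,38,6] → #
    (4,4)@(9, 9): e=[36,30,18] → #
    (5,4)@(11, 9): e=[32,22,30] → #
    (6,4)@(13, 9): e=[28,14,42] → #
    (7,4)@(15, 9): e=[24,6,54] → #
    (8,4)@(17, 9): e=[20,-2,66] → ·
  covered (10 px):
    · · · · · · · · · ·
    · · · · · · · · · ·
    · · · · · · · · · ·
    · # # # · · · · · ·
    · · · # # # # # · ·
    · · · · · # # · · ·
    · · · · · · · · · ·

Result: 10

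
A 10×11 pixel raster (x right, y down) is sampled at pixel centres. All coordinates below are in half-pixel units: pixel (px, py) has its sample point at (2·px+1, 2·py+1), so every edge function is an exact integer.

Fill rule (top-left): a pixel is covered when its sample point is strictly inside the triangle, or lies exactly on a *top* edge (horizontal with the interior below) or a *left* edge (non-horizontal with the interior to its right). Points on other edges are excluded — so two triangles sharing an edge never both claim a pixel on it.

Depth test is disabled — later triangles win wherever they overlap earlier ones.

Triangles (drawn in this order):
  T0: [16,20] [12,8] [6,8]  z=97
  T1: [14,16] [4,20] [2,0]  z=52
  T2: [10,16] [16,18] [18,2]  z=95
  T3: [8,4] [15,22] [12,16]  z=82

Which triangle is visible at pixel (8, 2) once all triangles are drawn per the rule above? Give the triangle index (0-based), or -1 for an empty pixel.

T0:
  2·area = 72  (B↔C swapped to make it positive)
  edge (16, 20)→(6, 8): d=(-10,-12) top-left  bias=+0
  edge (6, 8)→(12, 8): d=(6,0) top-left  bias=+0
  edge (12, 8)→(16, 20): d=(4,12) right/bottom  bias=-1
    (5,2)@(11, 5): e=[90,-18,0] → ·  [on edge]
    (3,4)@(7, 9): e=[2,6,64] → █
    (4,4)@(9, 9): e=[26,6,40] → █
    (5,4)@(11, 9): e=[50,6,16] → █
    (6,4)@(13, 9): e=[74,6,-8] → ·
    (3,5)@(7, 11): e=[-18,18,72] → ·
    (4,5)@(9, 11): e=[6,18,48] → █
    (6,5)@(13, 11): e=[54,18,0] → ·  [on edge]
    (4,6)@(9, 13): e=[-14,30,56] → ·
    (5,6)@(11, 13): e=[10,30,32] → █
    (6,6)@(13, 13): e=[34,30,8] → █
    (7,6)@(15, 13): e=[58,30,-16] → ·
    (7,8)@(15, 17): e=[18,54,0] → ·  [on edge]
  covered (8 px):
    · · · · · · · · · ·
    · · · · · · · · · ·
    · · · · · · · · · ·
    · · · · · · · · · ·
    · · · █ █ █ · · · ·
    · · · · █ █ · · · ·
    · · · · · █ █ · · ·
    · · · · · · █ · · ·
    · · · · · · · · · ·
    · · · · · · · · · ·
    · · · · · · · · · ·
T1:
  2·area = 208
  edge (14, 16)→(4, 20): d=(-10,4) right/bottom  bias=-1
  edge (4, 20)→(2, 0): d=(-2,-20) top-left  bias=+0
  edge (2, 0)→(14, 16): d=(12,16) right/bottom  bias=-1
    (1,1)@(3, 3): e=[174,14,20] → █
    (2,1)@(5, 3): e=[166,54,-12] → ·
    (1,2)@(3, 5): e=[154,10,44] → █
    (2,2)@(5, 5): e=[146,50,12] → █
    (3,2)@(7, 5): e=[138,90,-20] → ·
    (1,3)@(3, 7): e=[134,6,68] → █
    (3,3)@(7, 7): e=[118,86,4] → █
    (4,3)@(9, 7): e=[110,126,-28] → ·
    (1,4)@(3, 9): e=[114,2,92] → █
    (4,4)@(9, 9): e=[90,122,-4] → ·
    (1,5)@(3, 11): e=[94,-2,116] → ·
    (2,5)@(5, 11): e=[86,38,84] → █
  covered (26 px):
    · · · · · · · · · ·
    · █ · · · · · · · ·
    · █ █ · · · · · · ·
    · █ █ █ · · · · · ·
    · █ █ █ · · · · · ·
    · · █ █ █ · · · · ·
    · · █ █ █ █ · · · ·
    · · █ █ █ █ █ · · ·
    · · █ █ █ █ · · · ·
    · · █ · · · · · · ·
    · · · · · · · · · ·
T2:
  2·area = 100  (B↔C swapped to make it positive)
  edge (10, 16)→(18, 2): d=(8,-14) top-left  bias=+0
  edge (18, 2)→(16, 18): d=(-2,16) right/bottom  bias=-1
  edge (16, 18)→(10, 16): d=(-6,-2) top-left  bias=+0
    (8,2)@(17, 5): e=[10,10,80] → █
    (9,2)@(19, 5): e=[38,-22,84] → ·
    (8,3)@(17, 7): e=[26,6,68] → █
    (9,3)@(19, 7): e=[54,-26,72] → ·
    (7,4)@(15, 9): e=[14,34,52] → █
    (9,4)@(19, 9): e=[70,-30,60] → ·
    (6,5)@(13, 11): e=[2,62,36] → █
    (8,5)@(17, 11): e=[58,-2,44] → ·
    (0,6)@(1, 13): e=[-150,250,0] → ·  [on edge]
    (6,6)@(13, 13): e=[18,58,24] → █
    (8,6)@(17, 13): e=[74,-6,32] → ·
    (3,7)@(7, 15): e=[-50,150,0] → ·  [on edge]
    (6,8)@(13, 17): e=[50,50,0] → █  [on edge]
    (9,9)@(19, 19): e=[150,-50,0] → ·  [on edge]
  covered (13 px):
    · · · · · · · · · ·
    · · · · · · · · · ·
    · · · · · · · · █ ·
    · · · · · · · · █ ·
    · · · · · · · █ █ ·
    · · · · · · █ █ · ·
    · · · · · · █ █ · ·
    · · · · · █ █ █ · ·
    · · · · · · █ █ · ·
    · · · · · · · · · ·
    · · · · · · · · · ·
T3:
  2·area = 12
  edge (8, 4)→(15, 22): d=(7,18) right/bottom  bias=-1
  edge (15, 22)→(12, 16): d=(-3,-6) top-left  bias=+0
  edge (12, 16)→(8, 4): d=(-4,-12) top-left  bias=+0
    (3,0)@(7, 1): e=[-3,15,0] → ·  [on edge]
    (4,3)@(9, 7): e=[3,9,0] → █  [on edge]
    (5,3)@(11, 7): e=[-33,21,24] → ·
    (4,4)@(9, 9): e=[17,3,-8] → ·
    (5,6)@(11, 13): e=[9,3,0] → █  [on edge]
    (6,6)@(13, 13): e=[-27,15,24] → ·
    (5,7)@(11, 15): e=[23,-3,-8] → ·
    (6,8)@(13, 17): e=[1,3,8] → █
    (7,8)@(15, 17): e=[-35,15,32] → ·
    (6,9)@(13, 19): e=[15,-3,0] → ·  [on edge]
  covered (3 px):
    · · · · · · · · · ·
    · · · · · · · · · ·
    · · · · · · · · · ·
    · · · · █ · · · · ·
    · · · · · · · · · ·
    · · · · · · · · · ·
    · · · · · █ · · · ·
    · · · · · · · · · ·
    · · · · · · █ · · ·
    · · · · · · · · · ·
    · · · · · · · · · ·

Z-buffer (winner per pixel, '.' = empty):
  . . . . . . . . . .
  . 1 . . . . . . . .
  . 1 1 . . . . . 2 .
  . 1 1 1 3 . . . 2 .
  . 1 1 1 0 0 . 2 2 .
  . . 1 1 1 0 2 2 . .
  . . 1 1 1 3 2 2 . .
  . . 1 1 1 2 2 2 . .
  . . 1 1 1 1 3 2 . .
  . . 1 . . . . . . .
  . . . . . . . . . .

Result: 2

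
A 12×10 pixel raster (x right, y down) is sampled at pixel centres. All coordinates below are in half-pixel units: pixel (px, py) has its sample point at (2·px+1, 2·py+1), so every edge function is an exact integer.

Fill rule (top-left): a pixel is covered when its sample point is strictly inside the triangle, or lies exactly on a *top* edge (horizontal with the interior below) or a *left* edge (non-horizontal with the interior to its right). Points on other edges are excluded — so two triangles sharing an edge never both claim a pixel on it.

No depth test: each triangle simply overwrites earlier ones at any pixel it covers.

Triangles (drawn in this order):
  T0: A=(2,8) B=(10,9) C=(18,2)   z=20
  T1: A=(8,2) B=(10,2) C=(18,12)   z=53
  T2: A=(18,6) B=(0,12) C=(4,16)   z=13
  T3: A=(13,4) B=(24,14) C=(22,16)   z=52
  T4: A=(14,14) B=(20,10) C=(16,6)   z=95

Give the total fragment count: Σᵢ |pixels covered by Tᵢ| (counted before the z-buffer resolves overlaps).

T0:
  2·area = 64  (B↔C swapped to make it positive)
  edge (2, 8)→(18, 2): d=(16,-6) top-left  bias=+0
  edge (18, 2)→(10, 9): d=(-8,7) right/bottom  bias=-1
  edge (10, 9)→(2, 8): d=(-8,-1) top-left  bias=+0
    (5,2)@(11, 5): e=[6,25,33] → X
    (6,2)@(13, 5): e=[18,11,35] → X
    (7,2)@(15, 5): e=[30,-3,37] → .
    (2,3)@(5, 7): e=[2,51,11] → X
    (3,3)@(7, 7): e=[14,37,13] → X
    (4,3)@(9, 7): e=[26,23,15] → X
    (6,3)@(13, 7): e=[50,-5,19] → .
    (2,4)@(5, 9): e=[34,35,-5] → .
    (3,4)@(7, 9): e=[46,21,-3] → .
    (4,4)@(9, 9): e=[58,7,-1] → .
    (5,4)@(11, 9): e=[70,-7,1] → .
  covered (6 px):
    . . . . . . . . . . . .
    . . . . . . . . . . . .
    . . . . . X X . . . . .
    . . X X X X . . . . . .
    . . . . . . . . . . . .
    . . . . . . . . . . . .
    . . . . . . . . . . . .
    . . . . . . . . . . . .
    . . . . . . . . . . . .
    . . . . . . . . . . . .
T1:
  2·area = 20
  edge (8, 2)→(10, 2): d=(2,0) top-left  bias=+0
  edge (10, 2)→(18, 12): d=(8,10) right/bottom  bias=-1
  edge (18, 12)→(8, 2): d=(-10,-10) top-left  bias=+0
    (3,0)@(7, 1): e=[-2,22,0] → .  [on edge]
    (4,1)@(9, 3): e=[2,18,0] → X  [on edge]
    (5,1)@(11, 3): e=[2,-2,20] → .
    (4,2)@(9, 5): e=[6,34,-20] → .
    (5,2)@(11, 5): e=[6,14,0] → X  [on edge]
    (6,2)@(13, 5): e=[6,-6,20] → .
    (5,3)@(11, 7): e=[10,30,-20] → .
    (6,3)@(13, 7): e=[10,10,0] → X  [on edge]
    (7,3)@(15, 7): e=[10,-10,20] → .
    (6,4)@(13, 9): e=[14,26,-20] → .
    (7,4)@(15, 9): e=[14,6,0] → X  [on edge]
    (8,4)@(17, 9): e=[14,-14,20] → .
    (8,5)@(17, 11): e=[18,2,0] → X  [on edge]
    (9,6)@(19, 13): e=[22,-2,0] → .  [on edge]
    (10,7)@(21, 15): e=[26,-6,0] → .  [on edge]
    (11,8)@(23, 17): e=[30,-10,0] → .  [on edge]
  covered (5 px):
    . . . . . . . . . . . .
    . . . . X . . . . . . .
    . . . . . X . . . . . .
    . . . . . . X . . . . .
    . . . . . . . X . . . .
    . . . . . . . . X . . .
    . . . . . . . . . . . .
    . . . . . . . . . . . .
    . . . . . . . . . . . .
    . . . . . . . . . . . .
T2:
  2·area = 96  (B↔C swapped to make it positive)
  edge (18, 6)→(4, 16): d=(-14,10) right/bottom  bias=-1
  edge (4, 16)→(0, 12): d=(-4,-4) top-left  bias=+0
  edge (0, 12)→(18, 6): d=(18,-6) top-left  bias=+0
    (10,2)@(21, 5): e=[-16,112,0] → .  [on edge]
    (7,3)@(15, 7): e=[16,80,0] → X  [on edge]
    (8,3)@(17, 7): e=[-4,88,12] → .
    (4,4)@(9, 9): e=[48,48,0] → X  [on edge]
    (5,4)@(11, 9): e=[28,56,12] → X
    (6,4)@(13, 9): e=[8,64,24] → X
    (7,4)@(15, 9): e=[-12,72,36] → .
    (1,5)@(3, 11): e=[80,16,0] → X  [on edge]
    (2,5)@(5, 11): e=[60,24,12] → X
    (3,5)@(7, 11): e=[40,32,24] → X
    (5,5)@(11, 11): e=[0,48,48] → .  [on edge]
    (6,5)@(13, 11): e=[-20,56,60] → .
    (0,6)@(1, 13): e=[72,0,24] → X  [on edge]
    (1,7)@(3, 15): e=[24,0,72] → X  [on edge]
    (2,8)@(5, 17): e=[-24,0,120] → .  [on edge]
    (3,9)@(7, 19): e=[-72,0,168] → .  [on edge]
  covered (14 px):
    . . . . . . . . . . . .
    . . . . . . . . . . . .
    . . . . . . . . . . . .
    . . . . . . . X . . . .
    . . . . X X X . . . . .
    . X X X X . . . . . . .
    X X X X . . . . . . . .
    . X X . . . . . . . . .
    . . . . . . . . . . . .
    . . . . . . . . . . . .
T3:
  2·area = 42
  edge (13, 4)→(24, 14): d=(11,10) right/bottom  bias=-1
  edge (24, 14)→(22, 16): d=(-2,2) right/bottom  bias=-1
  edge (22, 16)→(13, 4): d=(-9,-12) top-left  bias=+0
    (8,4)@(17, 9): e=[15,24,3] → X
    (9,4)@(19, 9): e=[-5,20,27] → .
    (8,5)@(17, 11): e=[37,20,-15] → .
    (9,5)@(19, 11): e=[17,16,9] → X
    (10,5)@(21, 11): e=[-3,12,33] → .
    (9,6)@(19, 13): e=[39,12,-9] → .
    (10,6)@(21, 13): e=[19,8,15] → X
    (11,6)@(23, 13): e=[-1,4,39] → .
    (10,7)@(21, 15): e=[41,4,-3] → .
    (11,7)@(23, 15): e=[21,0,21] → .  [on edge]
    (10,8)@(21, 17): e=[63,0,-21] → .  [on edge]
    (9,9)@(19, 19): e=[105,0,-63] → .  [on edge]
  covered (3 px):
    . . . . . . . . . . . .
    . . . . . . . . . . . .
    . . . . . . . . . . . .
    . . . . . . . . . . . .
    . . . . . . . . X . . .
    . . . . . . . . . X . .
    . . . . . . . . . . X .
    . . . . . . . . . . . .
    . . . . . . . . . . . .
    . . . . . . . . . . . .
T4:
  2·area = 40  (B↔C swapped to make it positive)
  edge (14, 14)→(16, 6): d=(2,-8) top-left  bias=+0
  edge (16, 6)→(20, 10): d=(4,4) right/bottom  bias=-1
  edge (20, 10)→(14, 14): d=(-6,4) right/bottom  bias=-1
    (5,0)@(11, 1): e=[-50,0,90] → .  [on edge]
    (6,1)@(13, 3): e=[-30,0,70] → .  [on edge]
    (7,2)@(15, 5): e=[-10,0,50] → .  [on edge]
    (8,3)@(17, 7): e=[10,0,30] → .  [on edge]
    (8,4)@(17, 9): e=[14,8,18] → X
    (9,4)@(19, 9): e=[30,0,10] → .  [on edge]
    (7,5)@(15, 11): e=[2,24,14] → X
    (9,5)@(19, 11): e=[34,8,-2] → .
    (10,5)@(21, 11): e=[50,0,-10] → .  [on edge]
    (7,6)@(15, 13): e=[6,32,2] → X
    (8,6)@(17, 13): e=[22,24,-6] → .
    (11,6)@(23, 13): e=[70,0,-30] → .  [on edge]
  covered (4 px):
    . . . . . . . . . . . .
    . . . . . . . . . . . .
    . . . . . . . . . . . .
    . . . . . . . . . . . .
    . . . . . . . . X . . .
    . . . . . . . X X . . .
    . . . . . . . X . . . .
    . . . . . . . . . . . .
    . . . . . . . . . . . .
    . . . . . . . . . . . .

Result: 32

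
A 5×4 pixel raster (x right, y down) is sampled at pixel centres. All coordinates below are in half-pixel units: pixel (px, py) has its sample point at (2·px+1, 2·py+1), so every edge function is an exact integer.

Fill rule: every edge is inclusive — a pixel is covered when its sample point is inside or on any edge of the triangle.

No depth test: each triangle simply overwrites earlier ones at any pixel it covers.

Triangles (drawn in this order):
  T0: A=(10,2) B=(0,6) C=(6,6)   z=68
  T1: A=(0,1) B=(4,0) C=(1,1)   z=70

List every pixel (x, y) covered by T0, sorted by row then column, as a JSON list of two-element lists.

T0:
  2·area = 24  (B↔C swapped to make it positive)
  edge (10, 2)→(6, 6): d=(-4,4) inclusive
  edge (6, 6)→(0, 6): d=(-6,0) inclusive
  edge (0, 6)→(10, 2): d=(10,-4) inclusive
    (4,1)@(9, 3): e=[0,18,6] → █  [on edge]
    (1,2)@(3, 5): e=[16,6,2] → █
    (2,2)@(5, 5): e=[8,6,10] → █
    (3,2)@(7, 5): e=[0,6,18] → █  [on edge]
    (4,2)@(9, 5): e=[-8,6,26] → ·
    (1,3)@(3, 7): e=[8,-6,22] → ·
    (2,3)@(5, 7): e=[0,-6,30] → ·  [on edge]
    (3,3)@(7, 7): e=[-8,-6,38] → ·
  covered (4 px):
    · · · · ·
    · · · · █
    · █ █ █ ·
    · · · · ·
T1:
  2·area = 1
  edge (0, 1)→(4, 0): d=(4,-1) inclusive
  edge (4, 0)→(1, 1): d=(-3,1) inclusive
  edge (1, 1)→(0, 1): d=(-1,0) inclusive
    (0,0)@(1, 1): e=[1,0,0] → █  [on edge]
    (1,0)@(3, 1): e=[3,-2,0] → ·  [on edge]
    (2,0)@(5, 1): e=[5,-4,0] → ·  [on edge]
    (3,0)@(7, 1): e=[7,-6,0] → ·  [on edge]
    (4,0)@(9, 1): e=[9,-8,0] → ·  [on edge]
    (0,1)@(1, 3): e=[9,-6,-2] → ·
  covered (1 px):
    █ · · · ·
    · · · · ·
    · · · · ·
    · · · · ·

Final: [[4,1],[1,2],[2,2],[3,2]]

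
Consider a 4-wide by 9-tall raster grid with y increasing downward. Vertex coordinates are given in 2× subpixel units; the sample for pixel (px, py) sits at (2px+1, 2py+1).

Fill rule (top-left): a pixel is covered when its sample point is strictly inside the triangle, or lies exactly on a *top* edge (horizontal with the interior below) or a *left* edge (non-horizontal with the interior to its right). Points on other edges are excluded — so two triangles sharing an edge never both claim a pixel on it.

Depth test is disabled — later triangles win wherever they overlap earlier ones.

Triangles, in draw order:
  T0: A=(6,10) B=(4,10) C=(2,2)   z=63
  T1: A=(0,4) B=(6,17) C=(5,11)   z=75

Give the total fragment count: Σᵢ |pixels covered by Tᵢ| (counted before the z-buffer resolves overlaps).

T0:
  2·area = 16
  edge (6, 10)→(4, 10): d=(-2,0) right/bottom  bias=-1
  edge (4, 10)→(2, 2): d=(-2,-8) top-left  bias=+0
  edge (2, 2)→(6, 10): d=(4,8) right/bottom  bias=-1
    (1,2)@(3, 5): e=[10,2,4] → X
    (2,2)@(5, 5): e=[10,18,-12] → .
    (1,3)@(3, 7): e=[6,-2,12] → .
    (2,4)@(5, 9): e=[2,10,4] → X
    (3,4)@(7, 9): e=[2,26,-12] → .
    (2,5)@(5, 11): e=[-2,6,12] → .
  covered (2 px):
    . . . .
    . . . .
    . X . .
    . . . .
    . . X .
    . . . .
    . . . .
    . . . .
    . . . .
T1:
  2·area = 23  (B↔C swapped to make it positive)
  edge (0, 4)→(5, 11): d=(5,7) right/bottom  bias=-1
  edge (5, 11)→(6, 17): d=(1,6) right/bottom  bias=-1
  edge (6, 17)→(0, 4): d=(-6,-13) top-left  bias=+0
    (1,4)@(3, 9): e=[4,10,9] → X
    (2,4)@(5, 9): e=[-10,-2,35] → .
    (1,5)@(3, 11): e=[14,12,-3] → .
    (2,5)@(5, 11): e=[0,0,23] → .  [on edge]
    (2,6)@(5, 13): e=[10,2,11] → X
    (3,6)@(7, 13): e=[-4,-10,37] → .
    (2,7)@(5, 15): e=[20,4,-1] → .
  covered (2 px):
    . . . .
    . . . .
    . . . .
    . . . .
    . X . .
    . . . .
    . . X .
    . . . .
    . . . .

Answer: 4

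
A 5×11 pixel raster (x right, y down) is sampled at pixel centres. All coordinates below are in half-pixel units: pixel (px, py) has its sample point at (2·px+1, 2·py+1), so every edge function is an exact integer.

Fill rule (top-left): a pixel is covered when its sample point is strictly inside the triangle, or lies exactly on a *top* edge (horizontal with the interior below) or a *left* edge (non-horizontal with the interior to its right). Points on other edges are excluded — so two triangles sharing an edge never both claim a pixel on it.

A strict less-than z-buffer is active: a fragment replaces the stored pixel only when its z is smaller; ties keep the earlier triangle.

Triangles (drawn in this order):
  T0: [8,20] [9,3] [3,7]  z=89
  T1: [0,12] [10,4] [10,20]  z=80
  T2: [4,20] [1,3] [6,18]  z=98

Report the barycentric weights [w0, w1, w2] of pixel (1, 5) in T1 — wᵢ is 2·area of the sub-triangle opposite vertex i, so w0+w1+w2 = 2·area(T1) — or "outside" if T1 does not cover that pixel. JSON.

T0:
  2·area = 98  (B↔C swapped to make it positive)
  edge (8, 20)→(3, 7): d=(-5,-13) top-left  bias=+0
  edge (3, 7)→(9, 3): d=(6,-4) top-left  bias=+0
  edge (9, 3)→(8, 20): d=(-1,17) right/bottom  bias=-1
    (4,1)@(9, 3): e=[98,0,0] → .  [on edge]
    (3,2)@(7, 5): e=[62,4,32] → X
    (4,2)@(9, 5): e=[88,12,-2] → .
    (1,3)@(3, 7): e=[0,0,98] → X  [on edge]
    (2,3)@(5, 7): e=[26,8,64] → X
    (4,3)@(9, 7): e=[78,24,-4] → .
    (1,4)@(3, 9): e=[-10,12,96] → .
    (2,4)@(5, 9): e=[16,20,62] → X
    (4,4)@(9, 9): e=[68,36,-6] → .
    (2,5)@(5, 11): e=[6,32,60] → X
    (4,5)@(9, 11): e=[58,48,-8] → .
    (2,6)@(5, 13): e=[-4,44,58] → .
  covered (11 px):
    . . . . .
    . . . . .
    . . . X .
    . X X X .
    . . X X .
    . . X X .
    . . . X .
    . . . X .
    . . . X .
    . . . . .
    . . . . .
T1:
  2·area = 160
  edge (0, 12)→(10, 4): d=(10,-8) top-left  bias=+0
  edge (10, 4)→(10, 20): d=(0,16) right/bottom  bias=-1
  edge (10, 20)→(0, 12): d=(-10,-8) top-left  bias=+0
    (4,2)@(9, 5): e=[2,16,142] → X
    (3,3)@(7, 7): e=[6,48,106] → X
    (2,4)@(5, 9): e=[10,80,70] → X
    (1,5)@(3, 11): e=[14,112,34] → X
    (1,6)@(3, 13): e=[34,112,14] → X
    (1,7)@(3, 15): e=[54,112,-6] → .
    (2,7)@(5, 15): e=[70,80,10] → X
    (2,8)@(5, 17): e=[90,80,-10] → .
    (3,8)@(7, 17): e=[106,48,6] → X
    (3,9)@(7, 19): e=[126,48,-14] → .
    (4,9)@(9, 19): e=[142,16,2] → X
    (4,10)@(9, 21): e=[162,16,-18] → .
  covered (20 px):
    . . . . .
    . . . . .
    . . . . X
    . . . X X
    . . X X X
    . X X X X
    . X X X X
    . . X X X
    . . . X X
    . . . . X
    . . . . .
T2:
  2·area = 40
  edge (4, 20)→(1, 3): d=(-3,-17) top-left  bias=+0
  edge (1, 3)→(6, 18): d=(5,15) right/bottom  bias=-1
  edge (6, 18)→(4, 20): d=(-2,2) right/bottom  bias=-1
    (0,1)@(1, 3): e=[0,0,40] → .  [on edge]
    (1,4)@(3, 9): e=[16,0,24] → .  [on edge]
    (1,5)@(3, 11): e=[10,10,20] → X
    (2,5)@(5, 11): e=[44,-20,16] → .
    (1,6)@(3, 13): e=[4,20,16] → X
    (2,6)@(5, 13): e=[38,-10,12] → .
    (1,7)@(3, 15): e=[-2,30,12] → .
    (2,7)@(5, 15): e=[32,0,8] → .  [on edge]
    (4,7)@(9, 15): e=[100,-60,0] → .  [on edge]
    (2,8)@(5, 17): e=[26,10,4] → X
    (3,8)@(7, 17): e=[60,-20,0] → .  [on edge]
    (2,9)@(5, 19): e=[20,20,0] → .  [on edge]
    (1,10)@(3, 21): e=[-20,60,0] → .  [on edge]
    (3,10)@(7, 21): e=[48,0,-8] → .  [on edge]
  covered (3 px):
    . . . . .
    . . . . .
    . . . . .
    . . . . .
    . . . . .
    . X . . .
    . X . . .
    . . . . .
    . . X . .
    . . . . .
    . . . . .

Answer: [112,34,14]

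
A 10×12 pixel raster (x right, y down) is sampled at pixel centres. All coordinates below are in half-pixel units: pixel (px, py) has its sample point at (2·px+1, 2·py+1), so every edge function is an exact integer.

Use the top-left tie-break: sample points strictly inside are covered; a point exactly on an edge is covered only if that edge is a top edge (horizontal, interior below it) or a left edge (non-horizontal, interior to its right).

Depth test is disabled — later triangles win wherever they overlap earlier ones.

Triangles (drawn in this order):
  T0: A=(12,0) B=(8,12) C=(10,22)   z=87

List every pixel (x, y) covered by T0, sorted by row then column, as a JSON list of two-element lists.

T0:
  2·area = 64  (B↔C swapped to make it positive)
  edge (12, 0)→(10, 22): d=(-2,22) right/bottom  bias=-1
  edge (10, 22)→(8, 12): d=(-2,-10) top-left  bias=+0
  edge (8, 12)→(12, 0): d=(4,-12) top-left  bias=+0
    (5,1)@(11, 3): e=[16,48,0] → #  [on edge]
    (6,1)@(13, 3): e=[-28,68,24] → ·
    (5,2)@(11, 5): e=[12,44,8] → #
    (6,2)@(13, 5): e=[-32,64,32] → ·
    (3,3)@(7, 7): e=[96,0,-32] → ·  [on edge]
    (5,3)@(11, 7): e=[8,40,16] → #
    (6,3)@(13, 7): e=[-36,60,40] → ·
    (4,4)@(9, 9): e=[48,16,0] → #  [on edge]
    (6,4)@(13, 9): e=[-40,56,48] → ·
    (4,5)@(9, 11): e=[44,12,8] → #
    (5,5)@(11, 11): e=[0,32,32] → ·  [on edge]
    (4,6)@(9, 13): e=[40,8,16] → #
    (3,7)@(7, 15): e=[80,-16,0] → ·  [on edge]
    (4,8)@(9, 17): e=[32,0,32] → #  [on edge]
    (2,10)@(5, 21): e=[112,-48,0] → ·  [on edge]
  covered (9 px):
    · · · · · · · · · ·
    · · · · · # · · · ·
    · · · · · # · · · ·
    · · · · · # · · · ·
    · · · · # # · · · ·
    · · · · # · · · · ·
    · · · · # · · · · ·
    · · · · # · · · · ·
    · · · · # · · · · ·
    · · · · · · · · · ·
    · · · · · · · · · ·
    · · · · · · · · · ·

Final: [[5,1],[5,2],[5,3],[4,4],[5,4],[4,5],[4,6],[4,7],[4,8]]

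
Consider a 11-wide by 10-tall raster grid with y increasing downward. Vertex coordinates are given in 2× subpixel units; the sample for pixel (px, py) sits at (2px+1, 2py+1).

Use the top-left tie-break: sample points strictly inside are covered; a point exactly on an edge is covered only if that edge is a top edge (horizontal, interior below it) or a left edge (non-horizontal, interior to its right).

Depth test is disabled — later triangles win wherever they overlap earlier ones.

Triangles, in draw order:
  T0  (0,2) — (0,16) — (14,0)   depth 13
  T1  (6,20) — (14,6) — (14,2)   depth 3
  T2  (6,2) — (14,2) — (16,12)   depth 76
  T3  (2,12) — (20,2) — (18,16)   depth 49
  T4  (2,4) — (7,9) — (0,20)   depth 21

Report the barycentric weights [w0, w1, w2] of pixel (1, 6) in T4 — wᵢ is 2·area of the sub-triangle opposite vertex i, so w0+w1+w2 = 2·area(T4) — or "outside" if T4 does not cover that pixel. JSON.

T0:
  2·area = 196  (B↔C swapped to make it positive)
  edge (0, 2)→(14, 0): d=(14,-2) top-left  bias=+0
  edge (14, 0)→(0, 16): d=(-14,16) right/bottom  bias=-1
  edge (0, 16)→(0, 2): d=(0,-14) top-left  bias=+0
    (3,0)@(7, 1): e=[0,98,98] → █  [on edge]
    (4,0)@(9, 1): e=[4,66,126] → █
    (5,0)@(11, 1): e=[8,34,154] → █
    (6,0)@(13, 1): e=[12,2,182] → █
    (7,0)@(15, 1): e=[16,-30,210] → ·
    (0,1)@(1, 3): e=[16,166,14] → █
    (1,1)@(3, 3): e=[20,134,42] → █
    (2,1)@(5, 3): e=[24,102,70] → █
    (6,1)@(13, 3): e=[40,-26,182] → ·
    (0,2)@(1, 5): e=[44,138,14] → █
    (5,2)@(11, 5): e=[64,-22,154] → ·
    (0,3)@(1, 7): e=[72,110,14] → █
  covered (25 px):
    · · · █ █ █ █ · · · ·
    █ █ █ █ █ █ · · · · ·
    █ █ █ █ █ · · · · · ·
    █ █ █ █ · · · · · · ·
    █ █ █ · · · · · · · ·
    █ █ · · · · · · · · ·
    █ · · · · · · · · · ·
    · · · · · · · · · · ·
    · · · · · · · · · · ·
    · · · · · · · · · · ·
T1:
  2·area = 32  (B↔C swapped to make it positive)
  edge (6, 20)→(14, 2): d=(8,-18) top-left  bias=+0
  edge (14, 2)→(14, 6): d=(0,4) right/bottom  bias=-1
  edge (14, 6)→(6, 20): d=(-8,14) right/bottom  bias=-1
    (6,2)@(13, 5): e=[6,4,22] → █
    (7,2)@(15, 5): e=[42,-4,-6] → ·
    (6,3)@(13, 7): e=[22,4,6] → █
    (7,3)@(15, 7): e=[58,-4,-22] → ·
    (5,4)@(11, 9): e=[2,12,18] → █
    (6,4)@(13, 9): e=[38,4,-10] → ·
    (5,5)@(11, 11): e=[18,12,2] → █
    (6,5)@(13, 11): e=[54,4,-26] → ·
    (5,6)@(11, 13): e=[34,12,-14] → ·
  covered (4 px):
    · · · · · · · · · · ·
    · · · · · · · · · · ·
    · · · · · · █ · · · ·
    · · · · · · █ · · · ·
    · · · · · █ · · · · ·
    · · · · · █ · · · · ·
    · · · · · · · · · · ·
    · · · · · · · · · · ·
    · · · · · · · · · · ·
    · · · · · · · · · · ·
T2:
  2·area = 80
  edge (6, 2)→(14, 2): d=(8,0) top-left  bias=+0
  edge (14, 2)→(16, 12): d=(2,10) right/bottom  bias=-1
  edge (16, 12)→(6, 2): d=(-10,-10) top-left  bias=+0
    (2,0)@(5, 1): e=[-8,88,0] → ·  [on edge]
    (3,1)@(7, 3): e=[8,72,0] → █  [on edge]
    (4,1)@(9, 3): e=[8,52,20] → █
    (5,1)@(11, 3): e=[8,32,40] → █
    (6,1)@(13, 3): e=[8,12,60] → █
    (7,1)@(15, 3): e=[8,-8,80] → ·
    (3,2)@(7, 5): e=[24,76,-20] → ·
    (4,2)@(9, 5): e=[24,56,0] → █  [on edge]
    (7,2)@(15, 5): e=[24,-4,60] → ·
    (4,3)@(9, 7): e=[40,60,-20] → ·
    (5,3)@(11, 7): e=[40,40,0] → █  [on edge]
    (7,3)@(15, 7): e=[40,0,40] → ·  [on edge]
    (6,4)@(13, 9): e=[56,24,0] → █  [on edge]
    (7,5)@(15, 11): e=[72,8,0] → █  [on edge]
    (8,6)@(17, 13): e=[88,-8,0] → ·  [on edge]
    (9,7)@(19, 15): e=[104,-24,0] → ·  [on edge]
    (8,8)@(17, 17): e=[120,0,-40] → ·  [on edge]
    (10,8)@(21, 17): e=[120,-40,0] → ·  [on edge]
  covered (12 px):
    · · · · · · · · · · ·
    · · · █ █ █ █ · · · ·
    · · · · █ █ █ · · · ·
    · · · · · █ █ · · · ·
    · · · · · · █ █ · · ·
    · · · · · · · █ · · ·
    · · · · · · · · · · ·
    · · · · · · · · · · ·
    · · · · · · · · · · ·
    · · · · · · · · · · ·
T3:
  2·area = 232
  edge (2, 12)→(20, 2): d=(18,-10) top-left  bias=+0
  edge (20, 2)→(18, 16): d=(-2,14) right/bottom  bias=-1
  edge (18, 16)→(2, 12): d=(-16,-4) top-left  bias=+0
    (9,1)@(19, 3): e=[8,12,212] → █
    (10,1)@(21, 3): e=[28,-16,220] → ·
    (7,2)@(15, 5): e=[4,64,164] → █
    (8,2)@(17, 5): e=[24,36,172] → █
    (10,2)@(21, 5): e=[64,-20,188] → ·
    (5,3)@(11, 7): e=[0,116,116] → █  [on edge]
    (6,3)@(13, 7): e=[20,88,124] → █
    (10,3)@(21, 7): e=[100,-24,156] → ·
    (4,4)@(9, 9): e=[16,140,76] → █
    (9,4)@(19, 9): e=[116,0,116] → ·  [on edge]
    (2,5)@(5, 11): e=[12,192,28] → █
    (3,5)@(7, 11): e=[32,164,36] → █
  covered (29 px):
    · · · · · · · · · · ·
    · · · · · · · · · █ ·
    · · · · · · · █ █ █ ·
    · · · · · █ █ █ █ █ ·
    · · · · █ █ █ █ █ · ·
    · · █ █ █ █ █ █ █ · ·
    · · · █ █ █ █ █ █ · ·
    · · · · · · · █ █ · ·
    · · · · · · · · · · ·
    · · · · · · · · · · ·
T4:
  2·area = 90
  edge (2, 4)→(7, 9): d=(5,5) right/bottom  bias=-1
  edge (7, 9)→(0, 20): d=(-7,11) right/bottom  bias=-1
  edge (0, 20)→(2, 4): d=(2,-16) top-left  bias=+0
    (0,1)@(1, 3): e=[0,108,-18] → ·  [on edge]
    (1,2)@(3, 5): e=[0,72,18] → ·  [on edge]
    (1,3)@(3, 7): e=[10,58,22] → █
    (2,3)@(5, 7): e=[0,36,54] → ·  [on edge]
    (1,4)@(3, 9): e=[20,44,26] → █
    (2,4)@(5, 9): e=[10,22,58] → █
    (3,4)@(7, 9): e=[0,0,90] → ·  [on edge]
    (1,5)@(3, 11): e=[30,30,30] → █
    (3,5)@(7, 11): e=[10,-14,94] → ·
    (4,5)@(9, 11): e=[0,-36,126] → ·  [on edge]
    (0,6)@(1, 13): e=[50,38,2] → █
    (2,6)@(5, 13): e=[30,-6,66] → ·
    (5,6)@(11, 13): e=[0,-72,162] → ·  [on edge]
    (6,7)@(13, 15): e=[0,-108,198] → ·  [on edge]
    (7,8)@(15, 17): e=[0,-144,234] → ·  [on edge]
    (8,9)@(17, 19): e=[0,-180,270] → ·  [on edge]
  covered (10 px):
    · · · · · · · · · · ·
    · · · · · · · · · · ·
    · · · · · · · · · · ·
    · █ · · · · · · · · ·
    · █ █ · · · · · · · ·
    · █ █ · · · · · · · ·
    █ █ · · · · · · · · ·
    █ █ · · · · · · · · ·
    █ · · · · · · · · · ·
    · · · · · · · · · · ·

Result: [16,34,40]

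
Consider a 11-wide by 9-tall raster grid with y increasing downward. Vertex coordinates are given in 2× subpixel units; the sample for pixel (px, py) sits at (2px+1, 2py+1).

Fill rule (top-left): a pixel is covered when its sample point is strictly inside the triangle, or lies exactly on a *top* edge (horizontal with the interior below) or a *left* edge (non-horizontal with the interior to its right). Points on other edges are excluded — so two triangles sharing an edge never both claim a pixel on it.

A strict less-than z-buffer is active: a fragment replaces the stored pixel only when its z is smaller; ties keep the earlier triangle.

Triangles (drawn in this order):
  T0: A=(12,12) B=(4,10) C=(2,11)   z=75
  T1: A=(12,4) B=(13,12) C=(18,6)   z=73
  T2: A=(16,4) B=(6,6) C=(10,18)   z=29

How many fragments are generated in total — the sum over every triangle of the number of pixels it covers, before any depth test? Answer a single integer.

T0:
  2·area = 12  (B↔C swapped to make it positive)
  edge (12, 12)→(2, 11): d=(-10,-1) top-left  bias=+0
  edge (2, 11)→(4, 10): d=(2,-1) top-left  bias=+0
  edge (4, 10)→(12, 12): d=(8,2) right/bottom  bias=-1
    (1,5)@(3, 11): e=[1,1,10] → X
    (2,5)@(5, 11): e=[3,3,6] → X
    (3,5)@(7, 11): e=[5,5,2] → X
    (4,5)@(9, 11): e=[7,7,-2] → .
    (1,6)@(3, 13): e=[-19,5,26] → .
    (2,6)@(5, 13): e=[-17,7,22] → .
    (3,6)@(7, 13): e=[-15,9,18] → .
  covered (3 px):
    . . . . . . . . . . .
    . . . . . . . . . . .
    . . . . . . . . . . .
    . . . . . . . . . . .
    . . . . . . . . . . .
    . X X X . . . . . . .
    . . . . . . . . . . .
    . . . . . . . . . . .
    . . . . . . . . . . .
T1:
  2·area = 46  (B↔C swapped to make it positive)
  edge (12, 4)→(18, 6): d=(6,2) right/bottom  bias=-1
  edge (18, 6)→(13, 12): d=(-5,6) right/bottom  bias=-1
  edge (13, 12)→(12, 4): d=(-1,-8) top-left  bias=+0
    (1,0)@(3, 1): e=[0,115,-69] → .  [on edge]
    (4,1)@(9, 3): e=[0,69,-23] → .  [on edge]
    (6,2)@(13, 5): e=[4,35,7] → X
    (7,2)@(15, 5): e=[0,23,23] → .  [on edge]
    (6,3)@(13, 7): e=[16,25,5] → X
    (7,3)@(15, 7): e=[12,13,21] → X
    (8,3)@(17, 7): e=[8,1,37] → X
    (9,3)@(19, 7): e=[4,-11,53] → .
    (10,3)@(21, 7): e=[0,-23,69] → .  [on edge]
    (6,4)@(13, 9): e=[28,15,3] → X
    (8,4)@(17, 9): e=[20,-9,35] → .
    (6,5)@(13, 11): e=[40,5,1] → X
  covered (7 px):
    . . . . . . . . . . .
    . . . . . . . . . . .
    . . . . . . X . . . .
    . . . . . . X X X . .
    . . . . . . X X . . .
    . . . . . . X . . . .
    . . . . . . . . . . .
    . . . . . . . . . . .
    . . . . . . . . . . .
T2:
  2·area = 128  (B↔C swapped to make it positive)
  edge (16, 4)→(10, 18): d=(-6,14) right/bottom  bias=-1
  edge (10, 18)→(6, 6): d=(-4,-12) top-left  bias=+0
  edge (6, 6)→(16, 4): d=(10,-2) top-left  bias=+0
    (2,1)@(5, 3): e=[160,0,-32] → .  [on edge]
    (10,1)@(21, 3): e=[-64,192,0] → .  [on edge]
    (5,2)@(11, 5): e=[64,64,0] → X  [on edge]
    (6,2)@(13, 5): e=[36,88,4] → X
    (7,2)@(15, 5): e=[8,112,8] → X
    (8,2)@(17, 5): e=[-20,136,12] → .
    (0,3)@(1, 7): e=[192,-64,0] → .  [on edge]
    (3,3)@(7, 7): e=[108,8,12] → X
    (4,3)@(9, 7): e=[80,32,16] → X
    (7,3)@(15, 7): e=[-4,104,28] → .
    (3,4)@(7, 9): e=[96,0,32] → X  [on edge]
    (7,4)@(15, 9): e=[-16,96,48] → .
    (6,5)@(13, 11): e=[0,64,64] → .  [on edge]
    (4,7)@(9, 15): e=[32,0,96] → X  [on edge]
  covered (17 px):
    . . . . . . . . . . .
    . . . . . . . . . . .
    . . . . . X X X . . .
    . . . X X X X . . . .
    . . . X X X X . . . .
    . . . . X X . . . . .
    . . . . X X . . . . .
    . . . . X X . . . . .
    . . . . . . . . . . .

Result: 27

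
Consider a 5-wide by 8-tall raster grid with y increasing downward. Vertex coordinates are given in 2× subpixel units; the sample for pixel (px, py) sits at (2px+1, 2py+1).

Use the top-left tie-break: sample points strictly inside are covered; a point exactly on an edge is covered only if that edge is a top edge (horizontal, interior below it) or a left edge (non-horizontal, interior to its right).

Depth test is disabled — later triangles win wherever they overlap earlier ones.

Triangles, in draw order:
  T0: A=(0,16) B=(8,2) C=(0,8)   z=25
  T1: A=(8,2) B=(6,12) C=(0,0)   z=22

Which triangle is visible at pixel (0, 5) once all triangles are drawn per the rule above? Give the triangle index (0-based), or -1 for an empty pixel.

T0:
  2·area = 64  (B↔C swapped to make it positive)
  edge (0, 16)→(0, 8): d=(0,-8) top-left  bias=+0
  edge (0, 8)→(8, 2): d=(8,-6) top-left  bias=+0
  edge (8, 2)→(0, 16): d=(-8,14) right/bottom  bias=-1
    (3,1)@(7, 3): e=[56,2,6] → #
    (4,1)@(9, 3): e=[72,14,-22] → ·
    (2,2)@(5, 5): e=[40,6,18] → #
    (3,2)@(7, 5): e=[56,18,-10] → ·
    (1,3)@(3, 7): e=[24,10,30] → #
    (3,3)@(7, 7): e=[56,34,-26] → ·
    (0,4)@(1, 9): e=[8,14,42] → #
    (2,4)@(5, 9): e=[40,38,-14] → ·
    (0,5)@(1, 11): e=[8,30,26] → #
    (1,5)@(3, 11): e=[24,42,-2] → ·
    (0,6)@(1, 13): e=[8,46,10] → #
    (1,6)@(3, 13): e=[24,58,-18] → ·
  covered (8 px):
    · · · · ·
    · · · # ·
    · · # · ·
    · # # · ·
    # # · · ·
    # · · · ·
    # · · · ·
    · · · · ·
T1:
  2·area = 84
  edge (8, 2)→(6, 12): d=(-2,10) right/bottom  bias=-1
  edge (6, 12)→(0, 0): d=(-6,-12) top-left  bias=+0
  edge (0, 0)→(8, 2): d=(8,2) right/bottom  bias=-1
    (0,0)@(1, 1): e=[72,6,6] → #
    (1,0)@(3, 1): e=[52,30,2] → #
    (2,0)@(5, 1): e=[32,54,-2] → ·
    (0,1)@(1, 3): e=[68,-6,22] → ·
    (1,1)@(3, 3): e=[48,18,18] → #
    (2,1)@(5, 3): e=[28,42,14] → #
    (3,1)@(7, 3): e=[8,66,10] → #
    (4,1)@(9, 3): e=[-12,90,6] → ·
    (1,2)@(3, 5): e=[44,6,34] → #
    (4,2)@(9, 5): e=[-16,78,22] → ·
    (1,3)@(3, 7): e=[40,-6,50] → ·
    (2,3)@(5, 7): e=[20,18,46] → #
    (3,3)@(7, 7): e=[0,42,42] → ·  [on edge]
  covered (10 px):
    # # · · ·
    · # # # ·
    · # # # ·
    · · # · ·
    · · # · ·
    · · · · ·
    · · · · ·
    · · · · ·

Z-buffer (winner per pixel, '.' = empty):
  1 1 . . .
  . 1 1 1 .
  . 1 1 1 .
  . 0 1 . .
  0 0 1 . .
  0 . . . .
  0 . . . .
  . . . . .

Final: 0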